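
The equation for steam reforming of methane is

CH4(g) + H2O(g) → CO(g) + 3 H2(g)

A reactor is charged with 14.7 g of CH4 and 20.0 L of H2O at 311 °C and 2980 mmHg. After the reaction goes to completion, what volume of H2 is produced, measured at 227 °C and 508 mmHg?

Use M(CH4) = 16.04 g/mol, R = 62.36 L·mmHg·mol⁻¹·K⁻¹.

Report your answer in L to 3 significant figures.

n(CH4) = 14.7 / 16.04 = 0.9165 mol
n(H2O) = PV/RT = (2980 × 20.0) / (62.36 × 584.15) = 1.636 mol
For 0.9165 mol CH4, stoichiometry requires (1/1) × 0.9165 = 0.9165 mol H2O; 1.636 mol is available, so CH4 is limiting.
n(H2) = (3/1) × 0.9165 = 2.749 mol
V(H2) = nRT/P = 2.749 × 62.36 × 500.15 / 508 = 168.8 L

169 L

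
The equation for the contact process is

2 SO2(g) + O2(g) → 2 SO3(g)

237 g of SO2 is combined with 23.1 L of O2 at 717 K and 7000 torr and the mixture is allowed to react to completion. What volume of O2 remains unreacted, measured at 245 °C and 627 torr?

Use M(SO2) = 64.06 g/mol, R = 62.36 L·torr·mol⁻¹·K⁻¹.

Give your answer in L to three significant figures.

n(SO2) = 237 / 64.06 = 3.700 mol
n(O2) = PV/RT = (7000 × 23.1) / (62.36 × 717) = 3.616 mol
For 3.700 mol SO2, stoichiometry requires (1/2) × 3.700 = 1.850 mol O2; 3.616 mol is available, so SO2 is limiting.
n(O2) consumed = (1/2) × 3.700 = 1.850 mol; remaining = 3.616 − 1.850 = 1.766 mol
V(O2) = nRT/P = 1.766 × 62.36 × 518.15 / 627 = 91.01 L

91.0 L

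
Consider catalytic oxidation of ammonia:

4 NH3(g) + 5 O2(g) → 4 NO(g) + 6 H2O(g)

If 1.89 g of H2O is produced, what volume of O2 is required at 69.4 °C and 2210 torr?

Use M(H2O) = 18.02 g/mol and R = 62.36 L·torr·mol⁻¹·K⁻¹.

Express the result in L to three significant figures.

0.845 L

n(H2O) = 1.890 / 18.02 = 0.1049 mol
n(O2) = (5/6) × 0.1049 = 0.08742 mol
V = nRT/P = 0.08742 × 62.36 × 342.55 / 2210 = 0.8450 L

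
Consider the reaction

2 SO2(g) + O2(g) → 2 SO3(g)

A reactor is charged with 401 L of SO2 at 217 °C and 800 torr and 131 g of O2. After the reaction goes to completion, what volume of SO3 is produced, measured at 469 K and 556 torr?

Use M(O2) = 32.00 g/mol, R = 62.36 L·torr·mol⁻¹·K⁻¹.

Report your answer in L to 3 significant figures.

431 L

n(SO2) = PV/RT = (800 × 401) / (62.36 × 490.15) = 10.50 mol
n(O2) = 131 / 32.00 = 4.094 mol
For 10.50 mol SO2, stoichiometry requires (1/2) × 10.50 = 5.250 mol O2; 4.094 mol is available, so O2 is limiting.
n(SO3) = (2/1) × 4.094 = 8.188 mol
V(SO3) = nRT/P = 8.188 × 62.36 × 469 / 556 = 430.7 L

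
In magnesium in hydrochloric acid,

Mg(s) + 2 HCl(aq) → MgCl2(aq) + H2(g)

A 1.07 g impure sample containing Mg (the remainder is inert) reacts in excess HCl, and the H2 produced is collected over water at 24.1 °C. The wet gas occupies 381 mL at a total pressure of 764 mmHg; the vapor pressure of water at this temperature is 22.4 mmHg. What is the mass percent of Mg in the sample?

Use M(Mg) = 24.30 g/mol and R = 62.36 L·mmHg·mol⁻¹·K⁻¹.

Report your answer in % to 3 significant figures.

34.6 %

P(H2) = 764 − 22.4 = 741.6 mmHg
n(H2) = PV/RT = (741.6 × 0.3810) / (62.36 × 297.25) = 0.01524 mol
n(Mg) = (1/1) × 0.01524 = 0.01524 mol
m(Mg) = 0.01524 × 24.30 = 0.3703 g
%Mg = 0.3703 / 1.07 × 100 = 34.61%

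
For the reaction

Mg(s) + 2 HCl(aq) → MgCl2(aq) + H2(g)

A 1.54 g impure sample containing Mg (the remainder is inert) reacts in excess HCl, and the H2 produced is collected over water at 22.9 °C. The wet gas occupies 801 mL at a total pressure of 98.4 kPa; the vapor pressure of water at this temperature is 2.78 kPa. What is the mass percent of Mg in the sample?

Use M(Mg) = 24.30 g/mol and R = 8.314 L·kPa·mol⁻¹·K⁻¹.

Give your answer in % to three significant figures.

49.1 %

P(H2) = 98.4 − 2.78 = 95.62 kPa
n(H2) = PV/RT = (95.62 × 0.8010) / (8.314 × 296.05) = 0.03112 mol
n(Mg) = (1/1) × 0.03112 = 0.03112 mol
m(Mg) = 0.03112 × 24.30 = 0.7562 g
%Mg = 0.7562 / 1.54 × 100 = 49.10%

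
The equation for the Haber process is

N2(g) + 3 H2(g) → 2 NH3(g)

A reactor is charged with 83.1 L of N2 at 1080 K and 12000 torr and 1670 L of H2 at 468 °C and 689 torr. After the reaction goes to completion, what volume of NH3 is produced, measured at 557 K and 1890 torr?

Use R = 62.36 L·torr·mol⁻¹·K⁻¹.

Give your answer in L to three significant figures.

n(N2) = PV/RT = (12000 × 83.1) / (62.36 × 1080) = 14.81 mol
n(H2) = PV/RT = (689 × 1670) / (62.36 × 741.15) = 24.90 mol
For 14.81 mol N2, stoichiometry requires (3/1) × 14.81 = 44.43 mol H2; 24.90 mol is available, so H2 is limiting.
n(NH3) = (2/3) × 24.90 = 16.60 mol
V(NH3) = nRT/P = 16.60 × 62.36 × 557 / 1890 = 305.1 L

305 L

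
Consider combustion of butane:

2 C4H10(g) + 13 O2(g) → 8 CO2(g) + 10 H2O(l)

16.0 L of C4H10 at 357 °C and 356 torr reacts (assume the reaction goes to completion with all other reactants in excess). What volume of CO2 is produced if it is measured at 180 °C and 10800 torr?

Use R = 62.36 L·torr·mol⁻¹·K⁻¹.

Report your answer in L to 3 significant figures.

n(C4H10) = PV/RT = (356 × 16.0) / (62.36 × 630.15) = 0.1450 mol
n(CO2) = (8/2) × 0.1450 = 0.5800 mol
V = nRT/P = 0.5800 × 62.36 × 453.15 / 10800 = 1.518 L

1.52 L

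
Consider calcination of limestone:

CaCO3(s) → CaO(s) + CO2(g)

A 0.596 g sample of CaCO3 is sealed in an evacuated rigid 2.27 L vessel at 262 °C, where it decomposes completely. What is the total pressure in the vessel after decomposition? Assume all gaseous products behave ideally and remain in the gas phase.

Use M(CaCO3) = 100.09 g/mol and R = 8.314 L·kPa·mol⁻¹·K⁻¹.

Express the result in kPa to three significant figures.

11.7 kPa

n(CaCO3) = 0.596 / 100.09 = 0.005955 mol
n(gas produced) = (1/1) × 0.005955 = 0.005955 mol
P = nRT/V = 0.005955 × 8.314 × 535.15 / 2.27 = 11.67 kPa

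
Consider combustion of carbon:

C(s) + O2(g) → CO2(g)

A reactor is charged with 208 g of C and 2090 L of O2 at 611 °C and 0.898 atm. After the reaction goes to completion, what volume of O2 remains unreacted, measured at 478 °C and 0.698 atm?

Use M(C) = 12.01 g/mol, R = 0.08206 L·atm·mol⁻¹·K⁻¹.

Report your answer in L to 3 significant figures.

755 L

n(C) = 208 / 12.01 = 17.32 mol
n(O2) = PV/RT = (0.898 × 2090) / (0.08206 × 884.15) = 25.87 mol
For 17.32 mol C, stoichiometry requires (1/1) × 17.32 = 17.32 mol O2; 25.87 mol is available, so C is limiting.
n(O2) consumed = (1/1) × 17.32 = 17.32 mol; remaining = 25.87 − 17.32 = 8.550 mol
V(O2) = nRT/P = 8.550 × 0.08206 × 751.15 / 0.698 = 755.0 L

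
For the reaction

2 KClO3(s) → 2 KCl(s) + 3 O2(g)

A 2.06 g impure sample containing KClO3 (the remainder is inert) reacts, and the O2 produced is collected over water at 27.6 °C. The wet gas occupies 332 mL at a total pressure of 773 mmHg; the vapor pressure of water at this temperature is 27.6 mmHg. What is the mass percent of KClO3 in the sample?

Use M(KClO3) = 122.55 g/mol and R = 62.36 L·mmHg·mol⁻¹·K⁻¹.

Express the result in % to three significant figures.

P(O2) = 773 − 27.6 = 745.4 mmHg
n(O2) = PV/RT = (745.4 × 0.3320) / (62.36 × 300.75) = 0.01320 mol
n(KClO3) = (2/3) × 0.01320 = 0.008800 mol
m(KClO3) = 0.008800 × 122.55 = 1.078 g
%KClO3 = 1.078 / 2.06 × 100 = 52.33%

52.3 %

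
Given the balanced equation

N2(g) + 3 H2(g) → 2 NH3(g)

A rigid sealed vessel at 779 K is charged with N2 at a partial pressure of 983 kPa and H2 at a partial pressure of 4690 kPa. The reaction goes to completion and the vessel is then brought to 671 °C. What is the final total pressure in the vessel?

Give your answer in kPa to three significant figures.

4490 kPa

Because the vessel is rigid and T is held at 779 K, work the stoichiometry in partial pressures (P_i = n_iRT/V).
P(H2) required for 983 kPa of N2 = (3/1) × 983 = 2949 kPa; available 4690 kPa, so N2 is limiting.
P(H2) remaining = 4690 − (3/1) × 983 = 1741 kPa
P(gaseous products) = (2)/1 × 983 = 1966 kPa
P_total at 779 K = 1741 + 1966 = 3707 kPa
Scaling to 671 °C: P = 3707 × 944.15/779 = 4493 kPa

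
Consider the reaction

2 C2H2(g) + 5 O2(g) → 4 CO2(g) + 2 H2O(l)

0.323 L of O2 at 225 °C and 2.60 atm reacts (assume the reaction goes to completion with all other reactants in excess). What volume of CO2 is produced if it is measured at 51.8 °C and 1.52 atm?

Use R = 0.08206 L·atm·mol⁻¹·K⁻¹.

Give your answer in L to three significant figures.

n(O2) = PV/RT = (2.60 × 0.323) / (0.08206 × 498.15) = 0.02054 mol
n(CO2) = (4/5) × 0.02054 = 0.01643 mol
V = nRT/P = 0.01643 × 0.08206 × 324.95 / 1.52 = 0.2882 L

0.288 L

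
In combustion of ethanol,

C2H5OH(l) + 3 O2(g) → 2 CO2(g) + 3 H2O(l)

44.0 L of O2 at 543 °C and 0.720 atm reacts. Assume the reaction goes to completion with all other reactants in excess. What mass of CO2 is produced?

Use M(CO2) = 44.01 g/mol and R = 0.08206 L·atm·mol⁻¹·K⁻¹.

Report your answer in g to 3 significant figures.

n(O2) = PV/RT = (0.720 × 44.0) / (0.08206 × 816.15) = 0.4730 mol
n(CO2) = (2/3) × 0.4730 = 0.3153 mol
m(CO2) = 0.3153 × 44.01 = 13.88 g

13.9 g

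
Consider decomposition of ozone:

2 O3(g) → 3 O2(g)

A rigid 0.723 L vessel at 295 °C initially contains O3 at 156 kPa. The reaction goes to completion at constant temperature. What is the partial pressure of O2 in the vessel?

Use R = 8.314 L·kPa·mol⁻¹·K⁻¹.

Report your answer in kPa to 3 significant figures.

n(O3)₀ = PV/RT = (156 × 0.723) / (8.314 × 568.15) = 0.02388 mol
n(O2) = (3/2) × 0.02388 = 0.03582 mol
P(O2) = nRT/V = 0.03582 × 8.314 × 568.15 / 0.723 = 234.0 kPa

234 kPa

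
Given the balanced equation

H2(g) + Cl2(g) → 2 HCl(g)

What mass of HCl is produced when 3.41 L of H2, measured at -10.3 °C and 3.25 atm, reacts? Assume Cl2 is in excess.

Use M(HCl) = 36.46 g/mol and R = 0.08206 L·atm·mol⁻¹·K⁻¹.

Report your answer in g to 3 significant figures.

n(H2) = PV/RT = (3.25 × 3.41) / (0.08206 × 262.85) = 0.5138 mol
n(HCl) = (2/1) × 0.5138 = 1.028 mol
m(HCl) = 1.028 × 36.46 = 37.48 g

37.5 g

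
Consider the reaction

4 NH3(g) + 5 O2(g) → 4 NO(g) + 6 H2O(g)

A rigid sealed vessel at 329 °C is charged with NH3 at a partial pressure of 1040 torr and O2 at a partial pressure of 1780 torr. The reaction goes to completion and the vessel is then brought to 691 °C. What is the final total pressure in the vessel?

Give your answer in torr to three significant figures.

4930 torr

At constant V, partial pressures at 329 °C are proportional to moles, so apply stoichiometry directly to pressures.
P(O2) required for 1040 torr of NH3 = (5/4) × 1040 = 1300 torr; available 1780 torr, so NH3 is limiting.
P(O2) remaining = 1780 − (5/4) × 1040 = 480.0 torr
P(gaseous products) = (4+6)/4 × 1040 = 2600 torr
P_total at 329 °C = 480.0 + 2600 = 3080 torr
Scaling to 691 °C: P = 3080 × 964.15/602.15 = 4932 torr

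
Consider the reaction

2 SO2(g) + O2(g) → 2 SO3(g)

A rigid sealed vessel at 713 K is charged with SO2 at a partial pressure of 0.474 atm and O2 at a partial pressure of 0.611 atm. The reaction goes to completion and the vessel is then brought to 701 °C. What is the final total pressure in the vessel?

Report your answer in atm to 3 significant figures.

Because the vessel is rigid and T is held at 713 K, work the stoichiometry in partial pressures (P_i = n_iRT/V).
P(O2) required for 0.474 atm of SO2 = (1/2) × 0.474 = 0.2370 atm; available 0.611 atm, so SO2 is limiting.
P(O2) remaining = 0.611 − (1/2) × 0.474 = 0.3740 atm
P(gaseous products) = (2)/2 × 0.474 = 0.4740 atm
P_total at 713 K = 0.3740 + 0.4740 = 0.8480 atm
Scaling to 701 °C: P = 0.8480 × 974.15/713 = 1.159 atm

1.16 atm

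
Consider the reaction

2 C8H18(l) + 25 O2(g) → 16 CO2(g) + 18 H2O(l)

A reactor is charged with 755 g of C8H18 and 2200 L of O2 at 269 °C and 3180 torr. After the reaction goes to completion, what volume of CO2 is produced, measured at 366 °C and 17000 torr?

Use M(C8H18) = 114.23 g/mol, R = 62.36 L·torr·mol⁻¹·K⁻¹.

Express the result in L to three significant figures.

n(C8H18) = 755 / 114.23 = 6.609 mol
n(O2) = PV/RT = (3180 × 2200) / (62.36 × 542.15) = 206.9 mol
For 6.609 mol C8H18, stoichiometry requires (25/2) × 6.609 = 82.61 mol O2; 206.9 mol is available, so C8H18 is limiting.
n(CO2) = (16/2) × 6.609 = 52.87 mol
V(CO2) = nRT/P = 52.87 × 62.36 × 639.15 / 17000 = 124.0 L

124 L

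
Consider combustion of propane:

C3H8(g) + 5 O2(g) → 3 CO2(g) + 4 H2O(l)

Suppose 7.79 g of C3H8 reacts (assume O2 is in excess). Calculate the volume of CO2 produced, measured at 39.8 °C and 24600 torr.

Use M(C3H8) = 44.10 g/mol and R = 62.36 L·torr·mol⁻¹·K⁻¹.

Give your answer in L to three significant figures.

n(C3H8) = 7.790 / 44.10 = 0.1766 mol
n(CO2) = (3/1) × 0.1766 = 0.5298 mol
V = nRT/P = 0.5298 × 62.36 × 312.95 / 24600 = 0.4203 L

0.420 L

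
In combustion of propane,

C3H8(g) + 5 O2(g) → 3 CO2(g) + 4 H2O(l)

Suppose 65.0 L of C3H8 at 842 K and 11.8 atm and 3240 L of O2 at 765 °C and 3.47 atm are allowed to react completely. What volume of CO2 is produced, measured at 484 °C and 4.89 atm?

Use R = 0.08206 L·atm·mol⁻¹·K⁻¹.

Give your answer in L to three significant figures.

n(C3H8) = PV/RT = (11.8 × 65.0) / (0.08206 × 842) = 11.10 mol
n(O2) = PV/RT = (3.47 × 3240) / (0.08206 × 1038.15) = 132.0 mol
For 11.10 mol C3H8, stoichiometry requires (5/1) × 11.10 = 55.50 mol O2; 132.0 mol is available, so C3H8 is limiting.
n(CO2) = (3/1) × 11.10 = 33.30 mol
V(CO2) = nRT/P = 33.30 × 0.08206 × 757.15 / 4.89 = 423.1 L

423 L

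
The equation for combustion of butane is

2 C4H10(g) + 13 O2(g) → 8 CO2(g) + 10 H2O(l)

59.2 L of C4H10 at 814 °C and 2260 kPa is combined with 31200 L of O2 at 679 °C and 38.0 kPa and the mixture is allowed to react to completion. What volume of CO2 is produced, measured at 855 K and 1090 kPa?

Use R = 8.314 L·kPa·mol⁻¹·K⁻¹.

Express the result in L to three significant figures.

386 L

n(C4H10) = PV/RT = (2260 × 59.2) / (8.314 × 1087.15) = 14.80 mol
n(O2) = PV/RT = (38.0 × 31200) / (8.314 × 952.15) = 149.8 mol
For 14.80 mol C4H10, stoichiometry requires (13/2) × 14.80 = 96.20 mol O2; 149.8 mol is available, so C4H10 is limiting.
n(CO2) = (8/2) × 14.80 = 59.20 mol
V(CO2) = nRT/P = 59.20 × 8.314 × 855 / 1090 = 386.1 L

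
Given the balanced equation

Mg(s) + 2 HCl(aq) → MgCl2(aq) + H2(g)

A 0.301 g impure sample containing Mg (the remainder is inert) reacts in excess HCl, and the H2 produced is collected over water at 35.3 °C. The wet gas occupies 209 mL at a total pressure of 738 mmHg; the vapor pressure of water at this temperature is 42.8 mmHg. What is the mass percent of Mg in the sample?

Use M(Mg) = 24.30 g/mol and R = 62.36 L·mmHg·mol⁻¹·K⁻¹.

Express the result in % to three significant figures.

P(H2) = 738 − 42.8 = 695.2 mmHg
n(H2) = PV/RT = (695.2 × 0.2090) / (62.36 × 308.45) = 0.007554 mol
n(Mg) = (1/1) × 0.007554 = 0.007554 mol
m(Mg) = 0.007554 × 24.30 = 0.1836 g
%Mg = 0.1836 / 0.301 × 100 = 61.00%

61.0 %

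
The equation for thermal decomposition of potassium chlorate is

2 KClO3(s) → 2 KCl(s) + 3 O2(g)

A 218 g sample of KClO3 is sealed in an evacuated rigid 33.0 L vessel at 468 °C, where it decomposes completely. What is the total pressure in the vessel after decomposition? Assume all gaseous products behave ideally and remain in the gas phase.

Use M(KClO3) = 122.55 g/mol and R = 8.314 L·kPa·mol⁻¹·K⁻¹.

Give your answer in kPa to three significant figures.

n(KClO3) = 218 / 122.55 = 1.779 mol
n(gas produced) = (3/2) × 1.779 = 2.668 mol
P = nRT/V = 2.668 × 8.314 × 741.15 / 33.0 = 498.2 kPa

498 kPa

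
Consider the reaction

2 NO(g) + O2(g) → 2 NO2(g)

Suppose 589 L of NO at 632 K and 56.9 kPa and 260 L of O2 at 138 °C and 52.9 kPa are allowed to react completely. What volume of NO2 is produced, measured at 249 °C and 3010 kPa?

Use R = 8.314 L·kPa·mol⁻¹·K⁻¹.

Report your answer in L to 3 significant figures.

9.20 L

n(NO) = PV/RT = (56.9 × 589) / (8.314 × 632) = 6.378 mol
n(O2) = PV/RT = (52.9 × 260) / (8.314 × 411.15) = 4.024 mol
For 6.378 mol NO, stoichiometry requires (1/2) × 6.378 = 3.189 mol O2; 4.024 mol is available, so NO is limiting.
n(NO2) = (2/2) × 6.378 = 6.378 mol
V(NO2) = nRT/P = 6.378 × 8.314 × 522.15 / 3010 = 9.199 L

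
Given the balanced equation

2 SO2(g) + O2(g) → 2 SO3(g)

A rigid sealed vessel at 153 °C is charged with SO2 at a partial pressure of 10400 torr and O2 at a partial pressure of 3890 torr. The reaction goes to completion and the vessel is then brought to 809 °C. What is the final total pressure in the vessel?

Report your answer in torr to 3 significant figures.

26400 torr

At constant V, partial pressures at 153 °C are proportional to moles, so apply stoichiometry directly to pressures.
P(O2) required for 10400 torr of SO2 = (1/2) × 10400 = 5200 torr; available 3890 torr, so O2 is limiting.
P(SO2) remaining = 10400 − (2/1) × 3890 = 2620 torr
P(gaseous products) = (2)/1 × 3890 = 7780 torr
P_total at 153 °C = 2620 + 7780 = 10400 torr
Scaling to 809 °C: P = 10400 × 1082.15/426.15 = 26410 torr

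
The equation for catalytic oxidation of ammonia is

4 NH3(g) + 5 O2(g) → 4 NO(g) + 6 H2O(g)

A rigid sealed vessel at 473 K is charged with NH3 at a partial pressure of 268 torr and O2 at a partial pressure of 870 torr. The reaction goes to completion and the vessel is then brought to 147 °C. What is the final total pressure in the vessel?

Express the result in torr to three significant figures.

1070 torr

Because the vessel is rigid and T is held at 473 K, work the stoichiometry in partial pressures (P_i = n_iRT/V).
P(O2) required for 268 torr of NH3 = (5/4) × 268 = 335.0 torr; available 870 torr, so NH3 is limiting.
P(O2) remaining = 870 − (5/4) × 268 = 535.0 torr
P(gaseous products) = (4+6)/4 × 268 = 670.0 torr
P_total at 473 K = 535.0 + 670.0 = 1205 torr
Scaling to 147 °C: P = 1205 × 420.15/473 = 1070 torr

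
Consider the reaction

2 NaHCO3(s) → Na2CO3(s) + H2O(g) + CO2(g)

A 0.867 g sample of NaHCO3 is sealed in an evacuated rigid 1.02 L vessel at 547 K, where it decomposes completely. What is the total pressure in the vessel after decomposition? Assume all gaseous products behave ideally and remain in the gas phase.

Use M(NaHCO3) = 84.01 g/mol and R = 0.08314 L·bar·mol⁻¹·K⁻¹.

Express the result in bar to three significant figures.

n(NaHCO3) = 0.867 / 84.01 = 0.01032 mol
n(gas produced) = (2/2) × 0.01032 = 0.01032 mol
P = nRT/V = 0.01032 × 0.08314 × 547 / 1.02 = 0.4601 bar

0.460 bar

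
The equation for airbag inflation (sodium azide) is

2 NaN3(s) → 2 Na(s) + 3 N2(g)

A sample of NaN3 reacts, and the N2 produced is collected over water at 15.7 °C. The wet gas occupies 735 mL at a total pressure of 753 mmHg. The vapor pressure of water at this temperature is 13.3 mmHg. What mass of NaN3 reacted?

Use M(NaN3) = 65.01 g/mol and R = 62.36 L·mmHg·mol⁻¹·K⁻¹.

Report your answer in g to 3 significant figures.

1.31 g

P(N2) = 753 − 13.3 = 739.7 mmHg
n(N2) = PV/RT = (739.7 × 0.7350) / (62.36 × 288.85) = 0.03018 mol
n(NaN3) = (2/3) × 0.03018 = 0.02012 mol
m(NaN3) = 0.02012 × 65.01 = 1.308 g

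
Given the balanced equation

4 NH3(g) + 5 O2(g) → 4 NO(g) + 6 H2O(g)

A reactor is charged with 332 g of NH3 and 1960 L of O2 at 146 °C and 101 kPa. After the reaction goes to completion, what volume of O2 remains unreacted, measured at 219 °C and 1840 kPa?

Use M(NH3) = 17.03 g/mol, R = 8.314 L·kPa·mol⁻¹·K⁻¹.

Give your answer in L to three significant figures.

n(NH3) = 332 / 17.03 = 19.50 mol
n(O2) = PV/RT = (101 × 1960) / (8.314 × 419.15) = 56.81 mol
For 19.50 mol NH3, stoichiometry requires (5/4) × 19.50 = 24.38 mol O2; 56.81 mol is available, so NH3 is limiting.
n(O2) consumed = (5/4) × 19.50 = 24.38 mol; remaining = 56.81 − 24.38 = 32.43 mol
V(O2) = nRT/P = 32.43 × 8.314 × 492.15 / 1840 = 72.12 L

72.1 L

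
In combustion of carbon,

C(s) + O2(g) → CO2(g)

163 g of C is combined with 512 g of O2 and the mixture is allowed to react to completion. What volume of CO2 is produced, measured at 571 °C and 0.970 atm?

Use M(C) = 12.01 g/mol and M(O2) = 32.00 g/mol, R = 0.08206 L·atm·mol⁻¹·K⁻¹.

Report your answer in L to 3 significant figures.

969 L

n(C) = 163 / 12.01 = 13.57 mol
n(O2) = 512 / 32.00 = 16.00 mol
For 13.57 mol C, stoichiometry requires (1/1) × 13.57 = 13.57 mol O2; 16.00 mol is available, so C is limiting.
n(CO2) = (1/1) × 13.57 = 13.57 mol
V(CO2) = nRT/P = 13.57 × 0.08206 × 844.15 / 0.970 = 969.1 L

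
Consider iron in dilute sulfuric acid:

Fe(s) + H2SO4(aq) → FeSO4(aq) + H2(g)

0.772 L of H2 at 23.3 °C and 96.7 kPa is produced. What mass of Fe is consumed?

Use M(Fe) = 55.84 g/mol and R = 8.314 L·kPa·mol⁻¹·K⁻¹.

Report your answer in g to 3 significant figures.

n(H2) = PV/RT = (96.7 × 0.772) / (8.314 × 296.45) = 0.03029 mol
n(Fe) = (1/1) × 0.03029 = 0.03029 mol
m(Fe) = 0.03029 × 55.84 = 1.691 g

1.69 g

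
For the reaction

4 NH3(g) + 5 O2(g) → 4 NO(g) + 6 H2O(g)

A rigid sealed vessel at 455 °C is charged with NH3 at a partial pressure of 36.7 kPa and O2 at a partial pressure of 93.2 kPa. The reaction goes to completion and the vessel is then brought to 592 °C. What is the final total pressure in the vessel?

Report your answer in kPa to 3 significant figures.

Because the vessel is rigid and T is held at 455 °C, work the stoichiometry in partial pressures (P_i = n_iRT/V).
P(O2) required for 36.7 kPa of NH3 = (5/4) × 36.7 = 45.88 kPa; available 93.2 kPa, so NH3 is limiting.
P(O2) remaining = 93.2 − (5/4) × 36.7 = 47.33 kPa
P(gaseous products) = (4+6)/4 × 36.7 = 91.75 kPa
P_total at 455 °C = 47.33 + 91.75 = 139.1 kPa
Scaling to 592 °C: P = 139.1 × 865.15/728.15 = 165.3 kPa

165 kPa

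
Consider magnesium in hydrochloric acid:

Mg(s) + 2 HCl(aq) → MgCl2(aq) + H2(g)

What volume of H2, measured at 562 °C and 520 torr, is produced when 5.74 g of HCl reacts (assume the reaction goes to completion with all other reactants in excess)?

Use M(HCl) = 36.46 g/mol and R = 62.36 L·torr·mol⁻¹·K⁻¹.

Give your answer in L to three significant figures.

n(HCl) = 5.740 / 36.46 = 0.1574 mol
n(H2) = (1/2) × 0.1574 = 0.07870 mol
V = nRT/P = 0.07870 × 62.36 × 835.15 / 520 = 7.882 L

7.88 L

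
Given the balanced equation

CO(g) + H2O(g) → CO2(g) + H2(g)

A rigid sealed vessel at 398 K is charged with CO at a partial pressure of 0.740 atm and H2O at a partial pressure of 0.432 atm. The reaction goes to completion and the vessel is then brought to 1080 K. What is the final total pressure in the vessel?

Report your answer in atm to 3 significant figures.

Because the vessel is rigid and T is held at 398 K, work the stoichiometry in partial pressures (P_i = n_iRT/V).
P(H2O) required for 0.740 atm of CO = (1/1) × 0.740 = 0.7400 atm; available 0.432 atm, so H2O is limiting.
P(CO) remaining = 0.740 − (1/1) × 0.432 = 0.3080 atm
P(gaseous products) = (1+1)/1 × 0.432 = 0.8640 atm
P_total at 398 K = 0.3080 + 0.8640 = 1.172 atm
Scaling to 1080 K: P = 1.172 × 1080/398 = 3.180 atm

3.18 atm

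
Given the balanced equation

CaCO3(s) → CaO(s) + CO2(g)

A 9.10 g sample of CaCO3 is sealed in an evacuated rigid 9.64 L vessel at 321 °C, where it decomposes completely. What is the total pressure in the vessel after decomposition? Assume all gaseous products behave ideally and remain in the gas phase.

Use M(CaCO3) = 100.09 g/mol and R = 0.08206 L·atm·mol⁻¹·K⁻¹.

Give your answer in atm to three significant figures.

0.460 atm

n(CaCO3) = 9.10 / 100.09 = 0.09092 mol
n(gas produced) = (1/1) × 0.09092 = 0.09092 mol
P = nRT/V = 0.09092 × 0.08206 × 594.15 / 9.64 = 0.4598 atm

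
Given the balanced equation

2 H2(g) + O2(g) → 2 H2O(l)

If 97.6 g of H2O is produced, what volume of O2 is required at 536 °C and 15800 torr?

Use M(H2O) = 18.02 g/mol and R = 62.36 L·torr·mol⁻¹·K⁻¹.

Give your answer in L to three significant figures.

n(H2O) = 97.60 / 18.02 = 5.416 mol
n(O2) = (1/2) × 5.416 = 2.708 mol
V = nRT/P = 2.708 × 62.36 × 809.15 / 15800 = 8.648 L

8.65 L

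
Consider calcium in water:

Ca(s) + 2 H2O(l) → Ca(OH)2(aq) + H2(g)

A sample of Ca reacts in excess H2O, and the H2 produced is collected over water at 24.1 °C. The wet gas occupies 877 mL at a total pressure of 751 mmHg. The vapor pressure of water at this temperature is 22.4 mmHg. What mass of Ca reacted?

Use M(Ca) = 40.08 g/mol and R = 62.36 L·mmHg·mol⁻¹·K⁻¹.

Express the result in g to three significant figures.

P(H2) = 751 − 22.4 = 728.6 mmHg
n(H2) = PV/RT = (728.6 × 0.8770) / (62.36 × 297.25) = 0.03447 mol
n(Ca) = (1/1) × 0.03447 = 0.03447 mol
m(Ca) = 0.03447 × 40.08 = 1.382 g

1.38 g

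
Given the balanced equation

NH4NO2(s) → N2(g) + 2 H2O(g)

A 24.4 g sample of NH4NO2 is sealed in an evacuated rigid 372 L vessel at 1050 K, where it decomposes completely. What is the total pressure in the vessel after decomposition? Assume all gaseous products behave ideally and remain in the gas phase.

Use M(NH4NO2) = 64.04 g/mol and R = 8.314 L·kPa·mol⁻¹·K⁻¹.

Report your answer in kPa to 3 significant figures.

26.8 kPa

n(NH4NO2) = 24.4 / 64.04 = 0.3810 mol
n(gas produced) = (3/1) × 0.3810 = 1.143 mol
P = nRT/V = 1.143 × 8.314 × 1050 / 372 = 26.82 kPa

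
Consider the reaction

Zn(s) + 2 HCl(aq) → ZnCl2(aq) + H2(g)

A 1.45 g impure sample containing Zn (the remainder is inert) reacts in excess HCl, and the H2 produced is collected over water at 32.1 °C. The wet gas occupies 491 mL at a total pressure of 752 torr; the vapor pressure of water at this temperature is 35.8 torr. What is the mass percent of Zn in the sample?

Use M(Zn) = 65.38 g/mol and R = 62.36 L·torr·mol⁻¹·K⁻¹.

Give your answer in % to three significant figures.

83.3 %

P(H2) = 752 − 35.8 = 716.2 torr
n(H2) = PV/RT = (716.2 × 0.4910) / (62.36 × 305.25) = 0.01847 mol
n(Zn) = (1/1) × 0.01847 = 0.01847 mol
m(Zn) = 0.01847 × 65.38 = 1.208 g
%Zn = 1.208 / 1.45 × 100 = 83.31%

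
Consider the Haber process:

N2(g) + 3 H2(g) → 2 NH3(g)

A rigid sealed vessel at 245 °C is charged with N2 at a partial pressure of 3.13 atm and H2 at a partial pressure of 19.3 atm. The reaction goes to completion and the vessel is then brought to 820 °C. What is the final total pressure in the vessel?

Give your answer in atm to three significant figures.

34.1 atm

At constant V, partial pressures at 245 °C are proportional to moles, so apply stoichiometry directly to pressures.
P(H2) required for 3.13 atm of N2 = (3/1) × 3.13 = 9.390 atm; available 19.3 atm, so N2 is limiting.
P(H2) remaining = 19.3 − (3/1) × 3.13 = 9.910 atm
P(gaseous products) = (2)/1 × 3.13 = 6.260 atm
P_total at 245 °C = 9.910 + 6.260 = 16.17 atm
Scaling to 820 °C: P = 16.17 × 1093.15/518.15 = 34.11 atm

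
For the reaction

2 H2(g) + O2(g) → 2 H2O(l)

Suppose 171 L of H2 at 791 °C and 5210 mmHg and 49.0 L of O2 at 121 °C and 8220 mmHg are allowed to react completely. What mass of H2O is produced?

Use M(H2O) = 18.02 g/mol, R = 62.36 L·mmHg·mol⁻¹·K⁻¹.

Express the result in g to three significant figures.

n(H2) = PV/RT = (5210 × 171) / (62.36 × 1064.15) = 13.43 mol
n(O2) = PV/RT = (8220 × 49.0) / (62.36 × 394.15) = 16.39 mol
For 13.43 mol H2, stoichiometry requires (1/2) × 13.43 = 6.715 mol O2; 16.39 mol is available, so H2 is limiting.
n(H2O) = (2/2) × 13.43 = 13.43 mol
m(H2O) = 13.43 × 18.02 = 242.0 g

242 g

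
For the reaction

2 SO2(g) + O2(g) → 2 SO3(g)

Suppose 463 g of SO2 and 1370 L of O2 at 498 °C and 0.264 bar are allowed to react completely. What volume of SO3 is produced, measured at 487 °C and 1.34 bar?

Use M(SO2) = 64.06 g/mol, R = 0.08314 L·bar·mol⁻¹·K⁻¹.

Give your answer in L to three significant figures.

341 L

n(SO2) = 463 / 64.06 = 7.228 mol
n(O2) = PV/RT = (0.264 × 1370) / (0.08314 × 771.15) = 5.641 mol
For 7.228 mol SO2, stoichiometry requires (1/2) × 7.228 = 3.614 mol O2; 5.641 mol is available, so SO2 is limiting.
n(SO3) = (2/2) × 7.228 = 7.228 mol
V(SO3) = nRT/P = 7.228 × 0.08314 × 760.15 / 1.34 = 340.9 L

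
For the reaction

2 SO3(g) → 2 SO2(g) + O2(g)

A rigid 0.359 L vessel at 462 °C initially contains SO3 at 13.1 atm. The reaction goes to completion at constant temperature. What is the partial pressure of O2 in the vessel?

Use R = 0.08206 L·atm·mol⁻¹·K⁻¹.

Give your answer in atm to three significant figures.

6.55 atm

n(SO3)₀ = PV/RT = (13.1 × 0.359) / (0.08206 × 735.15) = 0.07796 mol
n(O2) = (1/2) × 0.07796 = 0.03898 mol
P(O2) = nRT/V = 0.03898 × 0.08206 × 735.15 / 0.359 = 6.550 atm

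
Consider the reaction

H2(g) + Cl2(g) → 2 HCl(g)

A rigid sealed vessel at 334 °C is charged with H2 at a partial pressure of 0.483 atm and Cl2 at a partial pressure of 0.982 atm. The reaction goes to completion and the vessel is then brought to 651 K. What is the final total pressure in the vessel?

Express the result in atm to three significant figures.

1.57 atm

With V and T fixed, P_i ∝ n_i, so the mole ratios apply directly to partial pressures at 334 °C.
P(Cl2) required for 0.483 atm of H2 = (1/1) × 0.483 = 0.4830 atm; available 0.982 atm, so H2 is limiting.
P(Cl2) remaining = 0.982 − (1/1) × 0.483 = 0.4990 atm
P(gaseous products) = (2)/1 × 0.483 = 0.9660 atm
P_total at 334 °C = 0.4990 + 0.9660 = 1.465 atm
Scaling to 651 K: P = 1.465 × 651/607.15 = 1.571 atm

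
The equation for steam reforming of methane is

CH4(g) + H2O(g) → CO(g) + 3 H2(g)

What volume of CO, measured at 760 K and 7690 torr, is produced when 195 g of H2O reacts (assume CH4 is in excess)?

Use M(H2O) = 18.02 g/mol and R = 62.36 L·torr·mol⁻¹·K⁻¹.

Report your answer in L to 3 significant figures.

66.7 L

n(H2O) = 195.0 / 18.02 = 10.82 mol
n(CO) = (1/1) × 10.82 = 10.82 mol
V = nRT/P = 10.82 × 62.36 × 760 / 7690 = 66.68 L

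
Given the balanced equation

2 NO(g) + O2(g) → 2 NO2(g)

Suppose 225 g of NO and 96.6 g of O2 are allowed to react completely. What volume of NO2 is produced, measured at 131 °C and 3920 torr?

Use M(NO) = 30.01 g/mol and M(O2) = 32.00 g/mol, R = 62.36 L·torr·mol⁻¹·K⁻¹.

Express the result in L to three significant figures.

n(NO) = 225 / 30.01 = 7.498 mol
n(O2) = 96.6 / 32.00 = 3.019 mol
For 7.498 mol NO, stoichiometry requires (1/2) × 7.498 = 3.749 mol O2; 3.019 mol is available, so O2 is limiting.
n(NO2) = (2/1) × 3.019 = 6.038 mol
V(NO2) = nRT/P = 6.038 × 62.36 × 404.15 / 3920 = 38.82 L

38.8 L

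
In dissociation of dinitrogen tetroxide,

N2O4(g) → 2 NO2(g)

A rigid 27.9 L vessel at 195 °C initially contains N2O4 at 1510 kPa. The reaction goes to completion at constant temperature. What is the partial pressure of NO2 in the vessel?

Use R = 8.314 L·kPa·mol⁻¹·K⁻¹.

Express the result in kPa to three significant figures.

n(N2O4)₀ = PV/RT = (1510 × 27.9) / (8.314 × 468.15) = 10.82 mol
n(NO2) = (2/1) × 10.82 = 21.64 mol
P(NO2) = nRT/V = 21.64 × 8.314 × 468.15 / 27.9 = 3019 kPa

3020 kPa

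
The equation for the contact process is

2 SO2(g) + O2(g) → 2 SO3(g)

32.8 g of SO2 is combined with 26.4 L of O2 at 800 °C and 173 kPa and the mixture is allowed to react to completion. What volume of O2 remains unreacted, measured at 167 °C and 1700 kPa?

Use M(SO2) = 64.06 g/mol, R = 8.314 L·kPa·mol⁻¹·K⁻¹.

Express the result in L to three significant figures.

0.551 L

n(SO2) = 32.8 / 64.06 = 0.5120 mol
n(O2) = PV/RT = (173 × 26.4) / (8.314 × 1073.15) = 0.5119 mol
For 0.5120 mol SO2, stoichiometry requires (1/2) × 0.5120 = 0.2560 mol O2; 0.5119 mol is available, so SO2 is limiting.
n(O2) consumed = (1/2) × 0.5120 = 0.2560 mol; remaining = 0.5119 − 0.2560 = 0.2559 mol
V(O2) = nRT/P = 0.2559 × 8.314 × 440.15 / 1700 = 0.5508 L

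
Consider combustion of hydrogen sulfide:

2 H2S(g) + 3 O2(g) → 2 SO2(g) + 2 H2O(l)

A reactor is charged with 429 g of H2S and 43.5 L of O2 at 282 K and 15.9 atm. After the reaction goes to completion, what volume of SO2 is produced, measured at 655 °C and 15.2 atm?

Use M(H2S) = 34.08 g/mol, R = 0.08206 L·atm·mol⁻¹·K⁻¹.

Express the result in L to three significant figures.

63.1 L

n(H2S) = 429 / 34.08 = 12.59 mol
n(O2) = PV/RT = (15.9 × 43.5) / (0.08206 × 282) = 29.89 mol
For 12.59 mol H2S, stoichiometry requires (3/2) × 12.59 = 18.88 mol O2; 29.89 mol is available, so H2S is limiting.
n(SO2) = (2/2) × 12.59 = 12.59 mol
V(SO2) = nRT/P = 12.59 × 0.08206 × 928.15 / 15.2 = 63.09 L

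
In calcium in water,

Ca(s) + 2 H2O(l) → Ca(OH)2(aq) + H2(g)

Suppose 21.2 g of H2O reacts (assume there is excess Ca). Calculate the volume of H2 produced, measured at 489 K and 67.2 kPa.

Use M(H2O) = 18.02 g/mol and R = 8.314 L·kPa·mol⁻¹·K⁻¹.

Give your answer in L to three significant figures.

35.6 L

n(H2O) = 21.20 / 18.02 = 1.176 mol
n(H2) = (1/2) × 1.176 = 0.5880 mol
V = nRT/P = 0.5880 × 8.314 × 489 / 67.2 = 35.57 L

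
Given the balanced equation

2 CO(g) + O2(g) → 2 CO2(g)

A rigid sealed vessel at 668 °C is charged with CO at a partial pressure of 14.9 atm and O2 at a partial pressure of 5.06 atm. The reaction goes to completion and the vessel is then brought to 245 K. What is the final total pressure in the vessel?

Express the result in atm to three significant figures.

3.88 atm

Because the vessel is rigid and T is held at 668 °C, work the stoichiometry in partial pressures (P_i = n_iRT/V).
P(O2) required for 14.9 atm of CO = (1/2) × 14.9 = 7.450 atm; available 5.06 atm, so O2 is limiting.
P(CO) remaining = 14.9 − (2/1) × 5.06 = 4.780 atm
P(gaseous products) = (2)/1 × 5.06 = 10.12 atm
P_total at 668 °C = 4.780 + 10.12 = 14.90 atm
Scaling to 245 K: P = 14.90 × 245/941.15 = 3.879 atm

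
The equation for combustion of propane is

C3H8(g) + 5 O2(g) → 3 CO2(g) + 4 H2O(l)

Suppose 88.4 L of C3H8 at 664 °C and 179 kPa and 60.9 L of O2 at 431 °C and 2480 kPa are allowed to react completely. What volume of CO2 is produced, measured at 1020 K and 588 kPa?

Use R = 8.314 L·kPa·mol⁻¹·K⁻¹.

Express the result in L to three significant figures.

87.9 L

n(C3H8) = PV/RT = (179 × 88.4) / (8.314 × 937.15) = 2.031 mol
n(O2) = PV/RT = (2480 × 60.9) / (8.314 × 704.15) = 25.80 mol
For 2.031 mol C3H8, stoichiometry requires (5/1) × 2.031 = 10.16 mol O2; 25.80 mol is available, so C3H8 is limiting.
n(CO2) = (3/1) × 2.031 = 6.093 mol
V(CO2) = nRT/P = 6.093 × 8.314 × 1020 / 588 = 87.87 L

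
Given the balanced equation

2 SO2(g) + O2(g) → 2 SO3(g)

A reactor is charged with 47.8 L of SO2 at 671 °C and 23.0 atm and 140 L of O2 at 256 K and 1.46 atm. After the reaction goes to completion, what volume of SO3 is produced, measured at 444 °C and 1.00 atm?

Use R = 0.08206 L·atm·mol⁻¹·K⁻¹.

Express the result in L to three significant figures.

n(SO2) = PV/RT = (23.0 × 47.8) / (0.08206 × 944.15) = 14.19 mol
n(O2) = PV/RT = (1.46 × 140) / (0.08206 × 256) = 9.730 mol
For 14.19 mol SO2, stoichiometry requires (1/2) × 14.19 = 7.095 mol O2; 9.730 mol is available, so SO2 is limiting.
n(SO3) = (2/2) × 14.19 = 14.19 mol
V(SO3) = nRT/P = 14.19 × 0.08206 × 717.15 / 1.00 = 835.1 L

835 L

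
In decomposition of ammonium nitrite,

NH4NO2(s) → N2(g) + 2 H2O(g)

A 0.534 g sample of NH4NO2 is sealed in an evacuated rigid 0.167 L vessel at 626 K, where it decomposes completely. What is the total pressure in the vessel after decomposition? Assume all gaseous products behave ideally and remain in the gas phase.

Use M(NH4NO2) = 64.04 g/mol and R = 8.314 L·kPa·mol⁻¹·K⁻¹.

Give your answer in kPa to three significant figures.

780 kPa

n(NH4NO2) = 0.534 / 64.04 = 0.008339 mol
n(gas produced) = (3/1) × 0.008339 = 0.02502 mol
P = nRT/V = 0.02502 × 8.314 × 626 / 0.167 = 779.7 kPa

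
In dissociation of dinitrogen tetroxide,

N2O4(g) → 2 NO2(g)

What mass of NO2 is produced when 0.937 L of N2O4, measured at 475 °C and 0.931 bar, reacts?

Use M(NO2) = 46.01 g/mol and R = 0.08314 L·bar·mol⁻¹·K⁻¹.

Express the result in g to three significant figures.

n(N2O4) = PV/RT = (0.931 × 0.937) / (0.08314 × 748.15) = 0.01402 mol
n(NO2) = (2/1) × 0.01402 = 0.02804 mol
m(NO2) = 0.02804 × 46.01 = 1.290 g

1.29 g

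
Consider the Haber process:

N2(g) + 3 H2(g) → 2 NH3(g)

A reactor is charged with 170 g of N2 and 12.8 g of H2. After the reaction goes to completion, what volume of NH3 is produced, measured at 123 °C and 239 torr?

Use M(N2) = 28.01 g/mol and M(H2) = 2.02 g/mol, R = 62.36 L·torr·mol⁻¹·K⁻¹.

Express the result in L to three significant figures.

437 L

n(N2) = 170 / 28.01 = 6.069 mol
n(H2) = 12.8 / 2.02 = 6.337 mol
For 6.069 mol N2, stoichiometry requires (3/1) × 6.069 = 18.21 mol H2; 6.337 mol is available, so H2 is limiting.
n(NH3) = (2/3) × 6.337 = 4.225 mol
V(NH3) = nRT/P = 4.225 × 62.36 × 396.15 / 239 = 436.7 L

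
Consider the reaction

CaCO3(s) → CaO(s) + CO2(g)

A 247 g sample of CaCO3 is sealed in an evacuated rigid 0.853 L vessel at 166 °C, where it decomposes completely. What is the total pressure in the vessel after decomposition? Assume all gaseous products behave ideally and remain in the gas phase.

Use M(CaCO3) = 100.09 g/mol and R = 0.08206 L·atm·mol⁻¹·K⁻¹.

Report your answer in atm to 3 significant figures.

104 atm

n(CaCO3) = 247 / 100.09 = 2.468 mol
n(gas produced) = (1/1) × 2.468 = 2.468 mol
P = nRT/V = 2.468 × 0.08206 × 439.15 / 0.853 = 104.3 atm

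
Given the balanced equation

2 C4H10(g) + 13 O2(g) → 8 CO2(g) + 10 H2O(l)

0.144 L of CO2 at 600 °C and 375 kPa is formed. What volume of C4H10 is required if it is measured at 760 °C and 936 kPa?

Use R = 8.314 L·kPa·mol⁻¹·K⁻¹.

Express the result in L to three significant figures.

0.0171 L

n(CO2) = PV/RT = (375 × 0.144) / (8.314 × 873.15) = 0.007439 mol
n(C4H10) = (2/8) × 0.007439 = 0.001860 mol
V = nRT/P = 0.001860 × 8.314 × 1033.15 / 936 = 0.01707 L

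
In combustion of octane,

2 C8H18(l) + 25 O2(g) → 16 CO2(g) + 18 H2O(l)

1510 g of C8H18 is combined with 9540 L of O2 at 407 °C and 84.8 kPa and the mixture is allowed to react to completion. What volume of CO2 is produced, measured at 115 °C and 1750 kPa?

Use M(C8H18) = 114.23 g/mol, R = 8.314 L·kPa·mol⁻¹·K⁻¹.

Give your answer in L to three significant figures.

169 L

n(C8H18) = 1510 / 114.23 = 13.22 mol
n(O2) = PV/RT = (84.8 × 9540) / (8.314 × 680.15) = 143.1 mol
For 13.22 mol C8H18, stoichiometry requires (25/2) × 13.22 = 165.2 mol O2; 143.1 mol is available, so O2 is limiting.
n(CO2) = (16/25) × 143.1 = 91.58 mol
V(CO2) = nRT/P = 91.58 × 8.314 × 388.15 / 1750 = 168.9 L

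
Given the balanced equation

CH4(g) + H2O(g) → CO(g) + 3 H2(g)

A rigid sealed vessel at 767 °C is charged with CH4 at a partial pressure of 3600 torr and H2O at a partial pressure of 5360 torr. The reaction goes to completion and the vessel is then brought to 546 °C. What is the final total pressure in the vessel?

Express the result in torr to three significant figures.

Because the vessel is rigid and T is held at 767 °C, work the stoichiometry in partial pressures (P_i = n_iRT/V).
P(H2O) required for 3600 torr of CH4 = (1/1) × 3600 = 3600 torr; available 5360 torr, so CH4 is limiting.
P(H2O) remaining = 5360 − (1/1) × 3600 = 1760 torr
P(gaseous products) = (1+3)/1 × 3600 = 14400 torr
P_total at 767 °C = 1760 + 14400 = 16160 torr
Scaling to 546 °C: P = 16160 × 819.15/1040.15 = 12730 torr

12700 torr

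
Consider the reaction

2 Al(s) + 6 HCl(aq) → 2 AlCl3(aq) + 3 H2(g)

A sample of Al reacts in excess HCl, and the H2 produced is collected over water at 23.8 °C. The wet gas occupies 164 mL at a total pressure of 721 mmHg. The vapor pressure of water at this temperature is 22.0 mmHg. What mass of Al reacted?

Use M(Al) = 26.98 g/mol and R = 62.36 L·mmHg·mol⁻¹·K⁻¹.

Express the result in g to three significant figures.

P(H2) = 721 − 22.0 = 699.0 mmHg
n(H2) = PV/RT = (699.0 × 0.1640) / (62.36 × 296.95) = 0.006191 mol
n(Al) = (2/3) × 0.006191 = 0.004127 mol
m(Al) = 0.004127 × 26.98 = 0.1113 g

0.111 g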